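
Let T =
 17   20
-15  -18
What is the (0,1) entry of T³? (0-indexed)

tr T = -1 and det T = -6, so the characteristic polynomial is λ² − (-1)λ + (-6) with roots -3 and 2.
Eigenvectors give P = [[-1, 4], [1, -3]] with P⁻¹ = [[3, 4], [1, 1]], and T = P·diag(-3, 2)·P⁻¹.
Then T³ = P·diag(-27, 8)·P⁻¹ = [[27, 32], [-27, -24]] · [[3, 4], [1, 1]] = [[113, 140], [-105, -132]].

140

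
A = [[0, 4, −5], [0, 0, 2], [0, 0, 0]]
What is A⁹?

[[0, 0, 0], [0, 0, 0], [0, 0, 0]]

A is strictly triangular, hence nilpotent: A³ = 0, so A⁹ = 0.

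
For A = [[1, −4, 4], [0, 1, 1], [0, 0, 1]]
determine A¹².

[[1, −48, −216], [0, 1, 12], [0, 0, 1]]

A = I + N where N = [[0, −4, 4], [0, 0, 1], [0, 0, 0]] is strictly upper-triangular, so N³ = 0.
(I + N)¹² = I + 12·N + 66·N² = [[1, −48, −216], [0, 1, 12], [0, 0, 1]].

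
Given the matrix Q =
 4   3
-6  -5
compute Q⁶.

[[-62, -63], [126, 127]]

tr Q = -1 and det Q = -2, so the characteristic polynomial is λ² − (-1)λ + (-2) with roots 1 and -2.
Eigenvectors give P = [[1, -1], [-1, 2]] with P⁻¹ = [[2, 1], [1, 1]], and Q = P·diag(1, -2)·P⁻¹.
Then Q⁶ = P·diag(1, 64)·P⁻¹ = [[1, -64], [-1, 128]] · [[2, 1], [1, 1]] = [[-62, -63], [126, 127]].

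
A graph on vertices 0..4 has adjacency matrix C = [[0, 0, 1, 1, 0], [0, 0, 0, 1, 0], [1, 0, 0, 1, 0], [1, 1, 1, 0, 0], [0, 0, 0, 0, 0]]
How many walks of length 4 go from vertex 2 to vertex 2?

The number of length-4 walks from vertex 2 to vertex 2 is entry (2,2) of C⁴, where C is the adjacency matrix.
C² = [[2, 1, 1, 1, 0], [1, 1, 1, 0, 0], [1, 1, 2, 1, 0], [1, 0, 1, 3, 0], [0, 0, 0, 0, 0]]
C³ = [[2, 1, 3, 4, 0], [1, 0, 1, 3, 0], [3, 1, 2, 4, 0], [4, 3, 4, 2, 0], [0, 0, 0, 0, 0]]
C⁴ = [[7, 4, 6, 6, 0], [4, 3, 4, 2, 0], [6, 4, 7, 6, 0], [6, 2, 6, 11, 0], [0, 0, 0, 0, 0]]

7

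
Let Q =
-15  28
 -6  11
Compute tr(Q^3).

tr Q = -4 and det Q = 3, so the characteristic polynomial is λ² − (-4)λ + (3) with roots -1 and -3.
Eigenvectors give P = [[2, 7], [1, 3]] with P⁻¹ = [[-3, 7], [1, -2]], and Q = P·diag(-1, -3)·P⁻¹.
Then Q^3 = P·diag(-1, -27)·P⁻¹ = [[-2, -189], [-1, -81]] · [[-3, 7], [1, -2]] = [[-183, 364], [-78, 155]].

-28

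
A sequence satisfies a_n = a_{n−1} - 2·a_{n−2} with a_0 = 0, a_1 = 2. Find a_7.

14

With companion matrix C = [[1, -2], [1, 0]], [a_n, a_{n−1}]ᵀ = C·[a_{n−1}, a_{n−2}]ᵀ, so [a_7, a_6]ᵀ = C⁶·[a_1, a_0]ᵀ.
C⁶ = [[7, -10], [5, 2]], giving [a_7, a_6]ᵀ = [[14], [10]].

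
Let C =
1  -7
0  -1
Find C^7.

C² = I (check: tr C = 0 and det C = -1), so C^7 = C since 7 is odd.

[[1, -7], [0, -1]]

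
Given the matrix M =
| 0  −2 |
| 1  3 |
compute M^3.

[[−6, −14], [7, 15]]

tr M = 3 and det M = 2, so the characteristic polynomial is λ² − (3)λ + (2) with roots 2 and 1.
Eigenvectors give P = [[−1, 2], [1, −1]] with P⁻¹ = [[1, 2], [1, 1]], and M = P·diag(2, 1)·P⁻¹.
Then M^3 = P·diag(8, 1)·P⁻¹ = [[−8, 2], [8, −1]] · [[1, 2], [1, 1]] = [[−6, −14], [7, 15]].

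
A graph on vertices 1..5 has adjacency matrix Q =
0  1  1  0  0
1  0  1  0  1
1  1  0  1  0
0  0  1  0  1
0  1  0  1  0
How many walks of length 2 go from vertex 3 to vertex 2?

The number of length-2 walks from vertex 3 to vertex 2 is entry (3,2) of Q^2, where Q is the adjacency matrix.
Q^2 = [[2, 1, 1, 1, 1], [1, 3, 1, 2, 0], [1, 1, 3, 0, 2], [1, 2, 0, 2, 0], [1, 0, 2, 0, 2]]

1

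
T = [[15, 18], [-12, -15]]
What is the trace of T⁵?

0

tr T = 0 and det T = -9, so the characteristic polynomial is λ² − (0)λ + (-9) with roots -3 and 3.
Eigenvectors give P = [[-1, -3], [1, 2]] with P⁻¹ = [[2, 3], [-1, -1]], and T = P·diag(-3, 3)·P⁻¹.
Then T⁵ = P·diag(-243, 243)·P⁻¹ = [[243, -729], [-243, 486]] · [[2, 3], [-1, -1]] = [[1215, 1458], [-972, -1215]].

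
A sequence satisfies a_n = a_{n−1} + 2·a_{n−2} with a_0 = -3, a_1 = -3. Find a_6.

-129

With companion matrix C = [[1, 2], [1, 0]], [a_n, a_{n−1}]ᵀ = C·[a_{n−1}, a_{n−2}]ᵀ, so [a_6, a_5]ᵀ = C⁵·[a_1, a_0]ᵀ.
C⁵ = [[21, 22], [11, 10]], giving [a_6, a_5]ᵀ = [[-129], [-63]].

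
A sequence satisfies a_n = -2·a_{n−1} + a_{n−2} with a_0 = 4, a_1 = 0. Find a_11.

-9512

With companion matrix C = [[-2, 1], [1, 0]], [a_n, a_{n−1}]ᵀ = C·[a_{n−1}, a_{n−2}]ᵀ, so [a_11, a_10]ᵀ = C^10·[a_1, a_0]ᵀ.
C^10 = [[5741, -2378], [-2378, 985]], giving [a_11, a_10]ᵀ = [[-9512], [3940]].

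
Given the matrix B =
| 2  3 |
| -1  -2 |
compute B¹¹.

B² = I (check: tr B = 0 and det B = -1), so B¹¹ = B since 11 is odd.

[[2, 3], [-1, -2]]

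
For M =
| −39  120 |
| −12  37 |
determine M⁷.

tr M = −2 and det M = −3, so the characteristic polynomial is λ² − (−2)λ + (−3) with roots −3 and 1.
Eigenvectors give P = [[10, 3], [3, 1]] with P⁻¹ = [[1, −3], [−3, 10]], and M = P·diag(−3, 1)·P⁻¹.
Then M⁷ = P·diag(−2187, 1)·P⁻¹ = [[−21870, 3], [−6561, 1]] · [[1, −3], [−3, 10]] = [[−21879, 65640], [−6564, 19693]].

[[−21879, 65640], [−6564, 19693]]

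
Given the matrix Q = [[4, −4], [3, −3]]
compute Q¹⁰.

[[4, −4], [3, −3]]

Q² = Q (a projection; rank 1, trace 1), so Q¹⁰ = Q.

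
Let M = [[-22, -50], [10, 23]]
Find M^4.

tr M = 1 and det M = -6, so the characteristic polynomial is λ² − (1)λ + (-6) with roots 3 and -2.
Eigenvectors give P = [[-2, 5], [1, -2]] with P⁻¹ = [[2, 5], [1, 2]], and M = P·diag(3, -2)·P⁻¹.
Then M^4 = P·diag(81, 16)·P⁻¹ = [[-162, 80], [81, -32]] · [[2, 5], [1, 2]] = [[-244, -650], [130, 341]].

[[-244, -650], [130, 341]]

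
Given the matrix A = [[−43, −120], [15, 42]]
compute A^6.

[[6049, 15960], [−1995, −5256]]

tr A = −1 and det A = −6, so the characteristic polynomial is λ² − (−1)λ + (−6) with roots −3 and 2.
Eigenvectors give P = [[−3, −8], [1, 3]] with P⁻¹ = [[−3, −8], [1, 3]], and A = P·diag(−3, 2)·P⁻¹.
Then A^6 = P·diag(729, 64)·P⁻¹ = [[−2187, −512], [729, 192]] · [[−3, −8], [1, 3]] = [[6049, 15960], [−1995, −5256]].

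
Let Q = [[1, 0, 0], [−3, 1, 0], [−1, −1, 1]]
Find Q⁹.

Q = I + N where N = [[0, 0, 0], [−3, 0, 0], [−1, −1, 0]] is strictly lower-triangular, so N³ = 0.
(I + N)⁹ = I + 9·N + 36·N² = [[1, 0, 0], [−27, 1, 0], [99, −9, 1]].

[[1, 0, 0], [−27, 1, 0], [99, −9, 1]]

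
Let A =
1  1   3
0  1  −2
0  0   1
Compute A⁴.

A = I + N where N = [[0, 1, 3], [0, 0, −2], [0, 0, 0]] is strictly upper-triangular, so N³ = 0.
(I + N)⁴ = I + 4·N + 6·N² = [[1, 4, 0], [0, 1, −8], [0, 0, 1]].

[[1, 4, 0], [0, 1, −8], [0, 0, 1]]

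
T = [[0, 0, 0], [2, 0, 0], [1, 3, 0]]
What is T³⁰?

T is strictly triangular, hence nilpotent: T³ = 0, so T³⁰ = 0.

[[0, 0, 0], [0, 0, 0], [0, 0, 0]]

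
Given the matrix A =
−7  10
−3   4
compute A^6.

tr A = −3 and det A = 2, so the characteristic polynomial is λ² − (−3)λ + (2) with roots −1 and −2.
Eigenvectors give P = [[5, 2], [3, 1]] with P⁻¹ = [[−1, 2], [3, −5]], and A = P·diag(−1, −2)·P⁻¹.
Then A^6 = P·diag(1, 64)·P⁻¹ = [[5, 128], [3, 64]] · [[−1, 2], [3, −5]] = [[379, −630], [189, −314]].

[[379, −630], [189, −314]]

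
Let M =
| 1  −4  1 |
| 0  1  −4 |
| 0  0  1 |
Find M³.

[[1, −12, 51], [0, 1, −12], [0, 0, 1]]

M = I + N where N = [[0, −4, 1], [0, 0, −4], [0, 0, 0]] is strictly upper-triangular, so N³ = 0.
(I + N)³ = I + 3·N + 3·N² = [[1, −12, 51], [0, 1, −12], [0, 0, 1]].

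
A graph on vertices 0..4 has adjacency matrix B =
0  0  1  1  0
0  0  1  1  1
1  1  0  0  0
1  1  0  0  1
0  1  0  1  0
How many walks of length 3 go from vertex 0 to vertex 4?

The number of length-3 walks from vertex 0 to vertex 4 is entry (0,4) of B^3, where B is the adjacency matrix.
B^2 = [[2, 2, 0, 0, 1], [2, 3, 0, 1, 1], [0, 0, 2, 2, 1], [0, 1, 2, 3, 1], [1, 1, 1, 1, 2]]
B^3 = [[0, 1, 4, 5, 2], [1, 2, 5, 6, 4], [4, 5, 0, 1, 2], [5, 6, 1, 2, 4], [2, 4, 2, 4, 2]]

2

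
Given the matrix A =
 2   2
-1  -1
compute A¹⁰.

A² = A (a projection; rank 1, trace 1), so A¹⁰ = A.

[[2, 2], [-1, -1]]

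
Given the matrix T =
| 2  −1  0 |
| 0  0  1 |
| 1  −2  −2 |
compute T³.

[[7, −2, 0], [0, 3, 2], [2, −4, −1]]

T² = [[4, −2, −1], [1, −2, −2], [0, 3, 2]]
T³ = [[7, −2, 0], [0, 3, 2], [2, −4, −1]]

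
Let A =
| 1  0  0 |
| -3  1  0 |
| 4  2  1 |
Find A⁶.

A = I + N where N = [[0, 0, 0], [-3, 0, 0], [4, 2, 0]] is strictly lower-triangular, so N³ = 0.
(I + N)⁶ = I + 6·N + 15·N² = [[1, 0, 0], [-18, 1, 0], [-66, 12, 1]].

[[1, 0, 0], [-18, 1, 0], [-66, 12, 1]]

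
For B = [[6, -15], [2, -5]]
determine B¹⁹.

B² = B (a projection; rank 1, trace 1), so B¹⁹ = B.

[[6, -15], [2, -5]]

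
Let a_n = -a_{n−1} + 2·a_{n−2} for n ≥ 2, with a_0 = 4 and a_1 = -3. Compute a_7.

With companion matrix B = [[-1, 2], [1, 0]], [a_n, a_{n−1}]ᵀ = B·[a_{n−1}, a_{n−2}]ᵀ, so [a_7, a_6]ᵀ = B^6·[a_1, a_0]ᵀ.
B^6 = [[43, -42], [-21, 22]], giving [a_7, a_6]ᵀ = [[-297], [151]].

-297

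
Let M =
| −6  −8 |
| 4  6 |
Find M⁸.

tr M = 0 and det M = −4, so the characteristic polynomial is λ² − (0)λ + (−4) with roots −2 and 2.
Eigenvectors give P = [[−2, −1], [1, 1]] with P⁻¹ = [[−1, −1], [1, 2]], and M = P·diag(−2, 2)·P⁻¹.
Then M⁸ = P·diag(256, 256)·P⁻¹ = [[−512, −256], [256, 256]] · [[−1, −1], [1, 2]] = [[256, 0], [0, 256]].

[[256, 0], [0, 256]]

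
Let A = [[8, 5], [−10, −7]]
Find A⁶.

[[1394, 665], [−1330, −601]]

tr A = 1 and det A = −6, so the characteristic polynomial is λ² − (1)λ + (−6) with roots 3 and −2.
Eigenvectors give P = [[−1, −1], [1, 2]] with P⁻¹ = [[−2, −1], [1, 1]], and A = P·diag(3, −2)·P⁻¹.
Then A⁶ = P·diag(729, 64)·P⁻¹ = [[−729, −64], [729, 128]] · [[−2, −1], [1, 1]] = [[1394, 665], [−1330, −601]].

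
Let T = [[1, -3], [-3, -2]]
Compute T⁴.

[[109, 69], [69, 178]]

T² = [[10, 3], [3, 13]]
T³ = [[1, -36], [-36, -35]]
T⁴ = [[109, 69], [69, 178]]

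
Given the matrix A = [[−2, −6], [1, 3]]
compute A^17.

[[−2, −6], [1, 3]]

A² = A (a projection; rank 1, trace 1), so A^17 = A.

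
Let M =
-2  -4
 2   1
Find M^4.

[[8, -44], [22, 41]]

M^2 = [[-4, 4], [-2, -7]]
M^3 = [[16, 20], [-10, 1]]
M^4 = [[8, -44], [22, 41]]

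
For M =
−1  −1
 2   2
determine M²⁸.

M² = M (a projection; rank 1, trace 1), so M²⁸ = M.

[[−1, −1], [2, 2]]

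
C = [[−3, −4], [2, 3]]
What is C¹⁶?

C² = I (check: tr C = 0 and det C = −1), so C¹⁶ = I since 16 is even.

[[1, 0], [0, 1]]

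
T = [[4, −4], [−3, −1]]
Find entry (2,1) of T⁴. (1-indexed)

−369

T² = [[28, −12], [−9, 13]]
T³ = [[148, −100], [−75, 23]]
T⁴ = [[892, −492], [−369, 277]]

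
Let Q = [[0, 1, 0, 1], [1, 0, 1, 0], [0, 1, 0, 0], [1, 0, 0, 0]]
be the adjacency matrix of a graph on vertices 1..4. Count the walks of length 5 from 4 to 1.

The number of length-5 walks from vertex 4 to vertex 1 is entry (4,1) of Q^5, where Q is the adjacency matrix.
Q^2 = [[2, 0, 1, 0], [0, 2, 0, 1], [1, 0, 1, 0], [0, 1, 0, 1]]
Q^3 = [[0, 3, 0, 2], [3, 0, 2, 0], [0, 2, 0, 1], [2, 0, 1, 0]]
Q^4 = [[5, 0, 3, 0], [0, 5, 0, 3], [3, 0, 2, 0], [0, 3, 0, 2]]
Q^5 = [[0, 8, 0, 5], [8, 0, 5, 0], [0, 5, 0, 3], [5, 0, 3, 0]]

5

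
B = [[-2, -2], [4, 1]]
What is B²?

[[-4, 2], [-4, -7]]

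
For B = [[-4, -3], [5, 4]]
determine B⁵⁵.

[[-4, -3], [5, 4]]

B² = I (check: tr B = 0 and det B = -1), so B⁵⁵ = B since 55 is odd.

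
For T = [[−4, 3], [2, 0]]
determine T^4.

[[580, −336], [−224, 132]]

T^2 = [[22, −12], [−8, 6]]
T^3 = [[−112, 66], [44, −24]]
T^4 = [[580, −336], [−224, 132]]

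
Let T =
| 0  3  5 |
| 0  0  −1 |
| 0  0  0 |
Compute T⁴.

[[0, 0, 0], [0, 0, 0], [0, 0, 0]]

T is strictly triangular, hence nilpotent: T³ = 0, so T⁴ = 0.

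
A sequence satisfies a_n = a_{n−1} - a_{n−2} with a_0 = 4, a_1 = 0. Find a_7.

0

With companion matrix Q = [[1, -1], [1, 0]], [a_n, a_{n−1}]ᵀ = Q·[a_{n−1}, a_{n−2}]ᵀ, so [a_7, a_6]ᵀ = Q^6·[a_1, a_0]ᵀ.
Q^6 = [[1, 0], [0, 1]], giving [a_7, a_6]ᵀ = [[0], [4]].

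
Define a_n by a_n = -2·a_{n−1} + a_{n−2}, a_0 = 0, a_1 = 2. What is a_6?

With companion matrix A = [[-2, 1], [1, 0]], [a_n, a_{n−1}]ᵀ = A·[a_{n−1}, a_{n−2}]ᵀ, so [a_6, a_5]ᵀ = A⁵·[a_1, a_0]ᵀ.
A⁵ = [[-70, 29], [29, -12]], giving [a_6, a_5]ᵀ = [[-140], [58]].

-140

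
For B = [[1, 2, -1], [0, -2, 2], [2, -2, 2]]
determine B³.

[[1, -4, 3], [4, 8, -4], [2, 8, -2]]

B² = [[-1, 0, 1], [4, 0, 0], [6, 4, -2]]
B³ = [[1, -4, 3], [4, 8, -4], [2, 8, -2]]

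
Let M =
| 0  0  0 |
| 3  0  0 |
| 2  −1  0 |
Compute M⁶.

[[0, 0, 0], [0, 0, 0], [0, 0, 0]]

M is strictly triangular, hence nilpotent: M³ = 0, so M⁶ = 0.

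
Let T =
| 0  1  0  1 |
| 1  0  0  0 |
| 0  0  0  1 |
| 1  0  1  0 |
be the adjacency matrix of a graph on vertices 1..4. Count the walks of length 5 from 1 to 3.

The number of length-5 walks from vertex 1 to vertex 3 is entry (1,3) of T⁵, where T is the adjacency matrix.
T² = [[2, 0, 1, 0], [0, 1, 0, 1], [1, 0, 1, 0], [0, 1, 0, 2]]
T³ = [[0, 2, 0, 3], [2, 0, 1, 0], [0, 1, 0, 2], [3, 0, 2, 0]]
T⁴ = [[5, 0, 3, 0], [0, 2, 0, 3], [3, 0, 2, 0], [0, 3, 0, 5]]
T⁵ = [[0, 5, 0, 8], [5, 0, 3, 0], [0, 3, 0, 5], [8, 0, 5, 0]]

0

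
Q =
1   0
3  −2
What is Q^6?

tr Q = −1 and det Q = −2, so the characteristic polynomial is λ² − (−1)λ + (−2) with roots 1 and −2.
Eigenvectors give P = [[1, 0], [1, −1]] with P⁻¹ = [[1, 0], [1, −1]], and Q = P·diag(1, −2)·P⁻¹.
Then Q^6 = P·diag(1, 64)·P⁻¹ = [[1, 0], [1, −64]] · [[1, 0], [1, −1]] = [[1, 0], [−63, 64]].

[[1, 0], [−63, 64]]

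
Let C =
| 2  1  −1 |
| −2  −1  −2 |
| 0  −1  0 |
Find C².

[[2, 2, −4], [−2, 1, 4], [2, 1, 2]]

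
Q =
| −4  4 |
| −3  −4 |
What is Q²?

[[4, −32], [24, 4]]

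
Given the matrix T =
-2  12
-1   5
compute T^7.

[[-380, 1524], [-127, 509]]

tr T = 3 and det T = 2, so the characteristic polynomial is λ² − (3)λ + (2) with roots 2 and 1.
Eigenvectors give P = [[-3, 4], [-1, 1]] with P⁻¹ = [[1, -4], [1, -3]], and T = P·diag(2, 1)·P⁻¹.
Then T^7 = P·diag(128, 1)·P⁻¹ = [[-384, 4], [-128, 1]] · [[1, -4], [1, -3]] = [[-380, 1524], [-127, 509]].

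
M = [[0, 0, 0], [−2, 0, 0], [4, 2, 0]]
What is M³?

M is strictly triangular, hence nilpotent: M³ = 0, so M³ = 0.

[[0, 0, 0], [0, 0, 0], [0, 0, 0]]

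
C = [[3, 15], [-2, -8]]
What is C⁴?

tr C = -5 and det C = 6, so the characteristic polynomial is λ² − (-5)λ + (6) with roots -3 and -2.
Eigenvectors give P = [[-5, -3], [2, 1]] with P⁻¹ = [[1, 3], [-2, -5]], and C = P·diag(-3, -2)·P⁻¹.
Then C⁴ = P·diag(81, 16)·P⁻¹ = [[-405, -48], [162, 16]] · [[1, 3], [-2, -5]] = [[-309, -975], [130, 406]].

[[-309, -975], [130, 406]]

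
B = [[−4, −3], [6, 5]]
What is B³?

[[−10, −9], [18, 17]]

tr B = 1 and det B = −2, so the characteristic polynomial is λ² − (1)λ + (−2) with roots −1 and 2.
Eigenvectors give P = [[1, 1], [−1, −2]] with P⁻¹ = [[2, 1], [−1, −1]], and B = P·diag(−1, 2)·P⁻¹.
Then B³ = P·diag(−1, 8)·P⁻¹ = [[−1, 8], [1, −16]] · [[2, 1], [−1, −1]] = [[−10, −9], [18, 17]].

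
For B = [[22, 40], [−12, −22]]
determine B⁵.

tr B = 0 and det B = −4, so the characteristic polynomial is λ² − (0)λ + (−4) with roots −2 and 2.
Eigenvectors give P = [[5, −2], [−3, 1]] with P⁻¹ = [[−1, −2], [−3, −5]], and B = P·diag(−2, 2)·P⁻¹.
Then B⁵ = P·diag(−32, 32)·P⁻¹ = [[−160, −64], [96, 32]] · [[−1, −2], [−3, −5]] = [[352, 640], [−192, −352]].

[[352, 640], [−192, −352]]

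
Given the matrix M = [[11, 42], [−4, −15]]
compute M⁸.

tr M = −4 and det M = 3, so the characteristic polynomial is λ² − (−4)λ + (3) with roots −3 and −1.
Eigenvectors give P = [[3, −7], [−1, 2]] with P⁻¹ = [[−2, −7], [−1, −3]], and M = P·diag(−3, −1)·P⁻¹.
Then M⁸ = P·diag(6561, 1)·P⁻¹ = [[19683, −7], [−6561, 2]] · [[−2, −7], [−1, −3]] = [[−39359, −137760], [13120, 45921]].

[[−39359, −137760], [13120, 45921]]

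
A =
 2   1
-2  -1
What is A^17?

[[2, 1], [-2, -1]]

A² = A (a projection; rank 1, trace 1), so A^17 = A.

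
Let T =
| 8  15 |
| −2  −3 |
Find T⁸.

tr T = 5 and det T = 6, so the characteristic polynomial is λ² − (5)λ + (6) with roots 2 and 3.
Eigenvectors give P = [[−5, −3], [2, 1]] with P⁻¹ = [[1, 3], [−2, −5]], and T = P·diag(2, 3)·P⁻¹.
Then T⁸ = P·diag(256, 6561)·P⁻¹ = [[−1280, −19683], [512, 6561]] · [[1, 3], [−2, −5]] = [[38086, 94575], [−12610, −31269]].

[[38086, 94575], [−12610, −31269]]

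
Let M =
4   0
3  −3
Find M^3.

[[64, 0], [39, −27]]

M^2 = [[16, 0], [3, 9]]
M^3 = [[64, 0], [39, −27]]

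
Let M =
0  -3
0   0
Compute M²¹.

[[0, 0], [0, 0]]

M is strictly triangular, hence nilpotent: M² = 0, so M²¹ = 0.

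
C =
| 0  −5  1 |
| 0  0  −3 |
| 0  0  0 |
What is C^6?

[[0, 0, 0], [0, 0, 0], [0, 0, 0]]

C is strictly triangular, hence nilpotent: C^3 = 0, so C^6 = 0.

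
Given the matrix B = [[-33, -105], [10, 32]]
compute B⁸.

[[44391, 132405], [-12610, -37574]]

tr B = -1 and det B = -6, so the characteristic polynomial is λ² − (-1)λ + (-6) with roots 2 and -3.
Eigenvectors give P = [[3, 7], [-1, -2]] with P⁻¹ = [[-2, -7], [1, 3]], and B = P·diag(2, -3)·P⁻¹.
Then B⁸ = P·diag(256, 6561)·P⁻¹ = [[768, 45927], [-256, -13122]] · [[-2, -7], [1, 3]] = [[44391, 132405], [-12610, -37574]].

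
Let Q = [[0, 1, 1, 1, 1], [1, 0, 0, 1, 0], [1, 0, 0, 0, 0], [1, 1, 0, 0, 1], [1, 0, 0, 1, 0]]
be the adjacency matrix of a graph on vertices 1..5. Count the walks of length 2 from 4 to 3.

1

The number of length-2 walks from vertex 4 to vertex 3 is entry (4,3) of Q², where Q is the adjacency matrix.
Q² = [[4, 1, 0, 2, 1], [1, 2, 1, 1, 2], [0, 1, 1, 1, 1], [2, 1, 1, 3, 1], [1, 2, 1, 1, 2]]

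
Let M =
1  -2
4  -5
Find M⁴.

[[-79, 80], [-160, 161]]

tr M = -4 and det M = 3, so the characteristic polynomial is λ² − (-4)λ + (3) with roots -3 and -1.
Eigenvectors give P = [[-1, 1], [-2, 1]] with P⁻¹ = [[1, -1], [2, -1]], and M = P·diag(-3, -1)·P⁻¹.
Then M⁴ = P·diag(81, 1)·P⁻¹ = [[-81, 1], [-162, 1]] · [[1, -1], [2, -1]] = [[-79, 80], [-160, 161]].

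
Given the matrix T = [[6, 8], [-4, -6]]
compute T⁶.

tr T = 0 and det T = -4, so the characteristic polynomial is λ² − (0)λ + (-4) with roots 2 and -2.
Eigenvectors give P = [[-2, -1], [1, 1]] with P⁻¹ = [[-1, -1], [1, 2]], and T = P·diag(2, -2)·P⁻¹.
Then T⁶ = P·diag(64, 64)·P⁻¹ = [[-128, -64], [64, 64]] · [[-1, -1], [1, 2]] = [[64, 0], [0, 64]].

[[64, 0], [0, 64]]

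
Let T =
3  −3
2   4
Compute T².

[[3, −21], [14, 10]]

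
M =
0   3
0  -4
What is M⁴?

M² = [[0, -12], [0, 16]]
M³ = [[0, 48], [0, -64]]
M⁴ = [[0, -192], [0, 256]]

[[0, -192], [0, 256]]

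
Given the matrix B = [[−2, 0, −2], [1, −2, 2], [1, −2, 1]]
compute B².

[[2, 4, 2], [−2, 0, −4], [−3, 2, −5]]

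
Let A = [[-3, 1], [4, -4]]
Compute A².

[[13, -7], [-28, 20]]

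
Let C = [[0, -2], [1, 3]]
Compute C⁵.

[[-30, -62], [31, 63]]

tr C = 3 and det C = 2, so the characteristic polynomial is λ² − (3)λ + (2) with roots 1 and 2.
Eigenvectors give P = [[2, -1], [-1, 1]] with P⁻¹ = [[1, 1], [1, 2]], and C = P·diag(1, 2)·P⁻¹.
Then C⁵ = P·diag(1, 32)·P⁻¹ = [[2, -32], [-1, 32]] · [[1, 1], [1, 2]] = [[-30, -62], [31, 63]].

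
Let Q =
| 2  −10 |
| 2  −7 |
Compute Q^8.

tr Q = −5 and det Q = 6, so the characteristic polynomial is λ² − (−5)λ + (6) with roots −3 and −2.
Eigenvectors give P = [[−2, 5], [−1, 2]] with P⁻¹ = [[2, −5], [1, −2]], and Q = P·diag(−3, −2)·P⁻¹.
Then Q^8 = P·diag(6561, 256)·P⁻¹ = [[−13122, 1280], [−6561, 512]] · [[2, −5], [1, −2]] = [[−24964, 63050], [−12610, 31781]].

[[−24964, 63050], [−12610, 31781]]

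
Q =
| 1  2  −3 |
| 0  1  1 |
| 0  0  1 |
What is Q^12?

[[1, 24, 96], [0, 1, 12], [0, 0, 1]]

Q = I + N where N = [[0, 2, −3], [0, 0, 1], [0, 0, 0]] is strictly upper-triangular, so N^3 = 0.
(I + N)^12 = I + 12·N + 66·N^2 = [[1, 24, 96], [0, 1, 12], [0, 0, 1]].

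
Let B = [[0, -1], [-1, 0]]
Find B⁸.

[[1, 0], [0, 1]]

B² = I (check: tr B = 0 and det B = -1), so B⁸ = I since 8 is even.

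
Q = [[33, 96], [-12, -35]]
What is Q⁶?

tr Q = -2 and det Q = -3, so the characteristic polynomial is λ² − (-2)λ + (-3) with roots -3 and 1.
Eigenvectors give P = [[-8, -3], [3, 1]] with P⁻¹ = [[1, 3], [-3, -8]], and Q = P·diag(-3, 1)·P⁻¹.
Then Q⁶ = P·diag(729, 1)·P⁻¹ = [[-5832, -3], [2187, 1]] · [[1, 3], [-3, -8]] = [[-5823, -17472], [2184, 6553]].

[[-5823, -17472], [2184, 6553]]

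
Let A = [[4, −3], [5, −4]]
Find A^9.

[[4, −3], [5, −4]]

A² = I (check: tr A = 0 and det A = −1), so A^9 = A since 9 is odd.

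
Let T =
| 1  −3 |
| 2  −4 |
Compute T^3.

[[13, −21], [14, −22]]

tr T = −3 and det T = 2, so the characteristic polynomial is λ² − (−3)λ + (2) with roots −2 and −1.
Eigenvectors give P = [[1, 3], [1, 2]] with P⁻¹ = [[−2, 3], [1, −1]], and T = P·diag(−2, −1)·P⁻¹.
Then T^3 = P·diag(−8, −1)·P⁻¹ = [[−8, −3], [−8, −2]] · [[−2, 3], [1, −1]] = [[13, −21], [14, −22]].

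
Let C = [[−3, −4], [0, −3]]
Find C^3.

[[−27, −108], [0, −27]]

C^2 = [[9, 24], [0, 9]]
C^3 = [[−27, −108], [0, −27]]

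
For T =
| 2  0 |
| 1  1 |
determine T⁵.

[[32, 0], [31, 1]]

tr T = 3 and det T = 2, so the characteristic polynomial is λ² − (3)λ + (2) with roots 1 and 2.
Eigenvectors give P = [[0, 1], [1, 1]] with P⁻¹ = [[−1, 1], [1, 0]], and T = P·diag(1, 2)·P⁻¹.
Then T⁵ = P·diag(1, 32)·P⁻¹ = [[0, 32], [1, 32]] · [[−1, 1], [1, 0]] = [[32, 0], [31, 1]].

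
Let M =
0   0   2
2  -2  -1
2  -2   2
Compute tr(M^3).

M^2 = [[4, -4, 4], [-6, 6, 4], [0, 0, 10]]
M^3 = [[0, 0, 20], [20, -20, -10], [20, -20, 20]]

0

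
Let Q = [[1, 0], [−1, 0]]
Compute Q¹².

[[1, 0], [−1, 0]]

Q² = Q (a projection; rank 1, trace 1), so Q¹² = Q.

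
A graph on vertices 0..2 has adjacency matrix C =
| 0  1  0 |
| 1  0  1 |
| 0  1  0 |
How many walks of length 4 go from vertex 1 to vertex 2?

0

The number of length-4 walks from vertex 1 to vertex 2 is entry (1,2) of C⁴, where C is the adjacency matrix.
C² = [[1, 0, 1], [0, 2, 0], [1, 0, 1]]
C³ = [[0, 2, 0], [2, 0, 2], [0, 2, 0]]
C⁴ = [[2, 0, 2], [0, 4, 0], [2, 0, 2]]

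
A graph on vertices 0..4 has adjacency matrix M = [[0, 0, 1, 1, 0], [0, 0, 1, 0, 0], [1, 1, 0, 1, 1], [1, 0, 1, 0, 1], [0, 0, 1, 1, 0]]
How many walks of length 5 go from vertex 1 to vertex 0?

10

The number of length-5 walks from vertex 1 to vertex 0 is entry (1,0) of M⁵, where M is the adjacency matrix.
M² = [[2, 1, 1, 1, 2], [1, 1, 0, 1, 1], [1, 0, 4, 2, 1], [1, 1, 2, 3, 1], [2, 1, 1, 1, 2]]
M³ = [[2, 1, 6, 5, 2], [1, 0, 4, 2, 1], [6, 4, 4, 6, 6], [5, 2, 6, 4, 5], [2, 1, 6, 5, 2]]
M⁴ = [[11, 6, 10, 10, 11], [6, 4, 4, 6, 6], [10, 4, 22, 16, 10], [10, 6, 16, 16, 10], [11, 6, 10, 10, 11]]
M⁵ = [[20, 10, 38, 32, 20], [10, 4, 22, 16, 10], [38, 22, 40, 42, 38], [32, 16, 42, 36, 32], [20, 10, 38, 32, 20]]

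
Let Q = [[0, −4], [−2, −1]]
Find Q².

[[8, 4], [2, 9]]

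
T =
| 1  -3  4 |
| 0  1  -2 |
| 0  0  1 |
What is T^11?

T = I + N where N = [[0, -3, 4], [0, 0, -2], [0, 0, 0]] is strictly upper-triangular, so N^3 = 0.
(I + N)^11 = I + 11·N + 55·N^2 = [[1, -33, 374], [0, 1, -22], [0, 0, 1]].

[[1, -33, 374], [0, 1, -22], [0, 0, 1]]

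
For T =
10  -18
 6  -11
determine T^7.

tr T = -1 and det T = -2, so the characteristic polynomial is λ² − (-1)λ + (-2) with roots -2 and 1.
Eigenvectors give P = [[-3, -2], [-2, -1]] with P⁻¹ = [[1, -2], [-2, 3]], and T = P·diag(-2, 1)·P⁻¹.
Then T^7 = P·diag(-128, 1)·P⁻¹ = [[384, -2], [256, -1]] · [[1, -2], [-2, 3]] = [[388, -774], [258, -515]].

[[388, -774], [258, -515]]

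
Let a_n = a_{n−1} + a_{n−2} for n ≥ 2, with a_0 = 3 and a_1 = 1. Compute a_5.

With companion matrix T = [[1, 1], [1, 0]], [a_n, a_{n−1}]ᵀ = T·[a_{n−1}, a_{n−2}]ᵀ, so [a_5, a_4]ᵀ = T⁴·[a_1, a_0]ᵀ.
T⁴ = [[5, 3], [3, 2]], giving [a_5, a_4]ᵀ = [[14], [9]].

14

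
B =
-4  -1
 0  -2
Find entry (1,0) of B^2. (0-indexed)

0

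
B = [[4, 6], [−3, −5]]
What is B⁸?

tr B = −1 and det B = −2, so the characteristic polynomial is λ² − (−1)λ + (−2) with roots 1 and −2.
Eigenvectors give P = [[2, −1], [−1, 1]] with P⁻¹ = [[1, 1], [1, 2]], and B = P·diag(1, −2)·P⁻¹.
Then B⁸ = P·diag(1, 256)·P⁻¹ = [[2, −256], [−1, 256]] · [[1, 1], [1, 2]] = [[−254, −510], [255, 511]].

[[−254, −510], [255, 511]]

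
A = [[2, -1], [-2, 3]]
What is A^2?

[[6, -5], [-10, 11]]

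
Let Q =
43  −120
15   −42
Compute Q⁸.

tr Q = 1 and det Q = −6, so the characteristic polynomial is λ² − (1)λ + (−6) with roots −2 and 3.
Eigenvectors give P = [[−8, −3], [−3, −1]] with P⁻¹ = [[1, −3], [−3, 8]], and Q = P·diag(−2, 3)·P⁻¹.
Then Q⁸ = P·diag(256, 6561)·P⁻¹ = [[−2048, −19683], [−768, −6561]] · [[1, −3], [−3, 8]] = [[57001, −151320], [18915, −50184]].

[[57001, −151320], [18915, −50184]]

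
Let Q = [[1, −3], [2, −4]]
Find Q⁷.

tr Q = −3 and det Q = 2, so the characteristic polynomial is λ² − (−3)λ + (2) with roots −2 and −1.
Eigenvectors give P = [[−1, 3], [−1, 2]] with P⁻¹ = [[2, −3], [1, −1]], and Q = P·diag(−2, −1)·P⁻¹.
Then Q⁷ = P·diag(−128, −1)·P⁻¹ = [[128, −3], [128, −2]] · [[2, −3], [1, −1]] = [[253, −381], [254, −382]].

[[253, −381], [254, −382]]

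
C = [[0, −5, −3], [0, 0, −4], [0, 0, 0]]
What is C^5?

[[0, 0, 0], [0, 0, 0], [0, 0, 0]]

C is strictly triangular, hence nilpotent: C^3 = 0, so C^5 = 0.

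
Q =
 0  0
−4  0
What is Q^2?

Q is strictly triangular, hence nilpotent: Q^2 = 0, so Q^2 = 0.

[[0, 0], [0, 0]]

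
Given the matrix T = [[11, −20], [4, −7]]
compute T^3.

tr T = 4 and det T = 3, so the characteristic polynomial is λ² − (4)λ + (3) with roots 3 and 1.
Eigenvectors give P = [[5, 2], [2, 1]] with P⁻¹ = [[1, −2], [−2, 5]], and T = P·diag(3, 1)·P⁻¹.
Then T^3 = P·diag(27, 1)·P⁻¹ = [[135, 2], [54, 1]] · [[1, −2], [−2, 5]] = [[131, −260], [52, −103]].

[[131, −260], [52, −103]]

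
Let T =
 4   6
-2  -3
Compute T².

T² = T (a projection; rank 1, trace 1), so T² = T.

[[4, 6], [-2, -3]]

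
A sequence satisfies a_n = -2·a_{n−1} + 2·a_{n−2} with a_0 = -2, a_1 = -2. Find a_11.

With companion matrix Q = [[-2, 2], [1, 0]], [a_n, a_{n−1}]ᵀ = Q·[a_{n−1}, a_{n−2}]ᵀ, so [a_11, a_10]ᵀ = Q¹⁰·[a_1, a_0]ᵀ.
Q¹⁰ = [[18272, -13376], [-6688, 4896]], giving [a_11, a_10]ᵀ = [[-9792], [3584]].

-9792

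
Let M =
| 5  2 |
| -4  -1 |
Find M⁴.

[[161, 80], [-160, -79]]

tr M = 4 and det M = 3, so the characteristic polynomial is λ² − (4)λ + (3) with roots 3 and 1.
Eigenvectors give P = [[-1, -1], [1, 2]] with P⁻¹ = [[-2, -1], [1, 1]], and M = P·diag(3, 1)·P⁻¹.
Then M⁴ = P·diag(81, 1)·P⁻¹ = [[-81, -1], [81, 2]] · [[-2, -1], [1, 1]] = [[161, 80], [-160, -79]].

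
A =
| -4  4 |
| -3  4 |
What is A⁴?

A² = [[4, 0], [0, 4]]
A³ = [[-16, 16], [-12, 16]]
A⁴ = [[16, 0], [0, 16]]

[[16, 0], [0, 16]]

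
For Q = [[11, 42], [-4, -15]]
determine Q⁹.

tr Q = -4 and det Q = 3, so the characteristic polynomial is λ² − (-4)λ + (3) with roots -3 and -1.
Eigenvectors give P = [[-3, 7], [1, -2]] with P⁻¹ = [[2, 7], [1, 3]], and Q = P·diag(-3, -1)·P⁻¹.
Then Q⁹ = P·diag(-19683, -1)·P⁻¹ = [[59049, -7], [-19683, 2]] · [[2, 7], [1, 3]] = [[118091, 413322], [-39364, -137775]].

[[118091, 413322], [-39364, -137775]]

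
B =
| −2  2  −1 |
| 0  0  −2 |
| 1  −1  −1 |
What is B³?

B² = [[3, −3, −1], [−2, 2, 2], [−3, 3, 2]]
B³ = [[−7, 7, 4], [6, −6, −4], [8, −8, −5]]

[[−7, 7, 4], [6, −6, −4], [8, −8, −5]]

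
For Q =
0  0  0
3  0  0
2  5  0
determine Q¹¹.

[[0, 0, 0], [0, 0, 0], [0, 0, 0]]

Q is strictly triangular, hence nilpotent: Q³ = 0, so Q¹¹ = 0.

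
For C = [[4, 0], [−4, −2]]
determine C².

[[16, 0], [−8, 4]]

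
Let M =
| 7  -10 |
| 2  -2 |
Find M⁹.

tr M = 5 and det M = 6, so the characteristic polynomial is λ² − (5)λ + (6) with roots 2 and 3.
Eigenvectors give P = [[2, 5], [1, 2]] with P⁻¹ = [[-2, 5], [1, -2]], and M = P·diag(2, 3)·P⁻¹.
Then M⁹ = P·diag(512, 19683)·P⁻¹ = [[1024, 98415], [512, 39366]] · [[-2, 5], [1, -2]] = [[96367, -191710], [38342, -76172]].

[[96367, -191710], [38342, -76172]]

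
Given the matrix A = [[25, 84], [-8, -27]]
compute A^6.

tr A = -2 and det A = -3, so the characteristic polynomial is λ² − (-2)λ + (-3) with roots 1 and -3.
Eigenvectors give P = [[-7, -3], [2, 1]] with P⁻¹ = [[-1, -3], [2, 7]], and A = P·diag(1, -3)·P⁻¹.
Then A^6 = P·diag(1, 729)·P⁻¹ = [[-7, -2187], [2, 729]] · [[-1, -3], [2, 7]] = [[-4367, -15288], [1456, 5097]].

[[-4367, -15288], [1456, 5097]]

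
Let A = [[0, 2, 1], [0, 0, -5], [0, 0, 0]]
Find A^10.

[[0, 0, 0], [0, 0, 0], [0, 0, 0]]

A is strictly triangular, hence nilpotent: A^3 = 0, so A^10 = 0.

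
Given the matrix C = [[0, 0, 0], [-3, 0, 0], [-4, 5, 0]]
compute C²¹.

C is strictly triangular, hence nilpotent: C³ = 0, so C²¹ = 0.

[[0, 0, 0], [0, 0, 0], [0, 0, 0]]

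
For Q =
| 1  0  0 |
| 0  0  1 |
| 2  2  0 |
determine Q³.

[[1, 0, 0], [2, 0, 2], [6, 4, 0]]

Q² = [[1, 0, 0], [2, 2, 0], [2, 0, 2]]
Q³ = [[1, 0, 0], [2, 0, 2], [6, 4, 0]]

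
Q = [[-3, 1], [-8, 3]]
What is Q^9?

[[-3, 1], [-8, 3]]

Q² = I (check: tr Q = 0 and det Q = -1), so Q^9 = Q since 9 is odd.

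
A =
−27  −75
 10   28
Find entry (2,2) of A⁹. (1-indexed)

120658

tr A = 1 and det A = −6, so the characteristic polynomial is λ² − (1)λ + (−6) with roots −2 and 3.
Eigenvectors give P = [[−3, −5], [1, 2]] with P⁻¹ = [[−2, −5], [1, 3]], and A = P·diag(−2, 3)·P⁻¹.
Then A⁹ = P·diag(−512, 19683)·P⁻¹ = [[1536, −98415], [−512, 39366]] · [[−2, −5], [1, 3]] = [[−101487, −302925], [40390, 120658]].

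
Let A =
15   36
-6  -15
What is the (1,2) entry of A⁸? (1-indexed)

tr A = 0 and det A = -9, so the characteristic polynomial is λ² − (0)λ + (-9) with roots -3 and 3.
Eigenvectors give P = [[-2, 3], [1, -1]] with P⁻¹ = [[1, 3], [1, 2]], and A = P·diag(-3, 3)·P⁻¹.
Then A⁸ = P·diag(6561, 6561)·P⁻¹ = [[-13122, 19683], [6561, -6561]] · [[1, 3], [1, 2]] = [[6561, 0], [0, 6561]].

0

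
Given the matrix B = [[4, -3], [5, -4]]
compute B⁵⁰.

[[1, 0], [0, 1]]

B² = I (check: tr B = 0 and det B = -1), so B⁵⁰ = I since 50 is even.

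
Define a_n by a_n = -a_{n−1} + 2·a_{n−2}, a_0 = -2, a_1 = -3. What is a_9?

With companion matrix T = [[-1, 2], [1, 0]], [a_n, a_{n−1}]ᵀ = T·[a_{n−1}, a_{n−2}]ᵀ, so [a_9, a_8]ᵀ = T⁸·[a_1, a_0]ᵀ.
T⁸ = [[171, -170], [-85, 86]], giving [a_9, a_8]ᵀ = [[-173], [83]].

-173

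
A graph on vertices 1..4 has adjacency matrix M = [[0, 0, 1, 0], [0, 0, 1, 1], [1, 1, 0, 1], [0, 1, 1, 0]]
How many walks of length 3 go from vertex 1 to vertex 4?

1

The number of length-3 walks from vertex 1 to vertex 4 is entry (1,4) of M^3, where M is the adjacency matrix.
M^2 = [[1, 1, 0, 1], [1, 2, 1, 1], [0, 1, 3, 1], [1, 1, 1, 2]]
M^3 = [[0, 1, 3, 1], [1, 2, 4, 3], [3, 4, 2, 4], [1, 3, 4, 2]]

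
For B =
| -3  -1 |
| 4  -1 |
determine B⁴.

B² = [[5, 4], [-16, -3]]
B³ = [[1, -9], [36, 19]]
B⁴ = [[-39, 8], [-32, -55]]

[[-39, 8], [-32, -55]]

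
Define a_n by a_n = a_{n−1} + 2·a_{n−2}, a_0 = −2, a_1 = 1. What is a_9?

With companion matrix M = [[1, 2], [1, 0]], [a_n, a_{n−1}]ᵀ = M·[a_{n−1}, a_{n−2}]ᵀ, so [a_9, a_8]ᵀ = M^8·[a_1, a_0]ᵀ.
M^8 = [[171, 170], [85, 86]], giving [a_9, a_8]ᵀ = [[−169], [−87]].

−169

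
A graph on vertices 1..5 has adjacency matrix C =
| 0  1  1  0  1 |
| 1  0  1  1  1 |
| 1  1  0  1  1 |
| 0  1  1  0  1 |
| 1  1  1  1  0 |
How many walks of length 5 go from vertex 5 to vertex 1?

124

The number of length-5 walks from vertex 5 to vertex 1 is entry (5,1) of C⁵, where C is the adjacency matrix.
C² = [[3, 2, 2, 3, 2], [2, 4, 3, 2, 3], [2, 3, 4, 2, 3], [3, 2, 2, 3, 2], [2, 3, 3, 2, 4]]
C³ = [[6, 10, 10, 6, 10], [10, 10, 11, 10, 11], [10, 11, 10, 10, 11], [6, 10, 10, 6, 10], [10, 11, 11, 10, 10]]
C⁴ = [[30, 32, 32, 30, 32], [32, 42, 41, 32, 41], [32, 41, 42, 32, 41], [30, 32, 32, 30, 32], [32, 41, 41, 32, 42]]
C⁵ = [[96, 124, 124, 96, 124], [124, 146, 147, 124, 147], [124, 147, 146, 124, 147], [96, 124, 124, 96, 124], [124, 147, 147, 124, 146]]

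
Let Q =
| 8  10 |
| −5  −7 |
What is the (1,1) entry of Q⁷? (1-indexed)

4502

tr Q = 1 and det Q = −6, so the characteristic polynomial is λ² − (1)λ + (−6) with roots 3 and −2.
Eigenvectors give P = [[−2, 1], [1, −1]] with P⁻¹ = [[−1, −1], [−1, −2]], and Q = P·diag(3, −2)·P⁻¹.
Then Q⁷ = P·diag(2187, −128)·P⁻¹ = [[−4374, −128], [2187, 128]] · [[−1, −1], [−1, −2]] = [[4502, 4630], [−2315, −2443]].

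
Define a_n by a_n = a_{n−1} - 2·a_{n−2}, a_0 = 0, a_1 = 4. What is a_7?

28

With companion matrix C = [[1, -2], [1, 0]], [a_n, a_{n−1}]ᵀ = C·[a_{n−1}, a_{n−2}]ᵀ, so [a_7, a_6]ᵀ = C⁶·[a_1, a_0]ᵀ.
C⁶ = [[7, -10], [5, 2]], giving [a_7, a_6]ᵀ = [[28], [20]].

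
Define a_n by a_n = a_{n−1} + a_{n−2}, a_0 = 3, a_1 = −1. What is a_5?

With companion matrix Q = [[1, 1], [1, 0]], [a_n, a_{n−1}]ᵀ = Q·[a_{n−1}, a_{n−2}]ᵀ, so [a_5, a_4]ᵀ = Q^4·[a_1, a_0]ᵀ.
Q^4 = [[5, 3], [3, 2]], giving [a_5, a_4]ᵀ = [[4], [3]].

4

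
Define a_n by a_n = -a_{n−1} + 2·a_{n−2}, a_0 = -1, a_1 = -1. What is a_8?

-1

With companion matrix Q = [[-1, 2], [1, 0]], [a_n, a_{n−1}]ᵀ = Q·[a_{n−1}, a_{n−2}]ᵀ, so [a_8, a_7]ᵀ = Q^7·[a_1, a_0]ᵀ.
Q^7 = [[-85, 86], [43, -42]], giving [a_8, a_7]ᵀ = [[-1], [-1]].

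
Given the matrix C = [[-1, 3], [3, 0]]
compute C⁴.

C² = [[10, -3], [-3, 9]]
C³ = [[-19, 30], [30, -9]]
C⁴ = [[109, -57], [-57, 90]]

[[109, -57], [-57, 90]]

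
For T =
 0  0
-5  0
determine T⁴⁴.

T is strictly triangular, hence nilpotent: T² = 0, so T⁴⁴ = 0.

[[0, 0], [0, 0]]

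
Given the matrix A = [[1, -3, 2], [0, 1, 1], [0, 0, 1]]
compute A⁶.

[[1, -18, -33], [0, 1, 6], [0, 0, 1]]

A = I + N where N = [[0, -3, 2], [0, 0, 1], [0, 0, 0]] is strictly upper-triangular, so N³ = 0.
(I + N)⁶ = I + 6·N + 15·N² = [[1, -18, -33], [0, 1, 6], [0, 0, 1]].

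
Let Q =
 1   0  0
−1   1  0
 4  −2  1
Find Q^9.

[[1, 0, 0], [−9, 1, 0], [108, −18, 1]]

Q = I + N where N = [[0, 0, 0], [−1, 0, 0], [4, −2, 0]] is strictly lower-triangular, so N^3 = 0.
(I + N)^9 = I + 9·N + 36·N^2 = [[1, 0, 0], [−9, 1, 0], [108, −18, 1]].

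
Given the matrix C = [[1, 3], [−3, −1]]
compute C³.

[[−8, −24], [24, 8]]

C² = [[−8, 0], [0, −8]]
C³ = [[−8, −24], [24, 8]]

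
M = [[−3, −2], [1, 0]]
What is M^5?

[[−63, −62], [31, 30]]

tr M = −3 and det M = 2, so the characteristic polynomial is λ² − (−3)λ + (2) with roots −2 and −1.
Eigenvectors give P = [[2, 1], [−1, −1]] with P⁻¹ = [[1, 1], [−1, −2]], and M = P·diag(−2, −1)·P⁻¹.
Then M^5 = P·diag(−32, −1)·P⁻¹ = [[−64, −1], [32, 1]] · [[1, 1], [−1, −2]] = [[−63, −62], [31, 30]].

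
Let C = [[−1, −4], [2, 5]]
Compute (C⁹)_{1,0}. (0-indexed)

tr C = 4 and det C = 3, so the characteristic polynomial is λ² − (4)λ + (3) with roots 1 and 3.
Eigenvectors give P = [[−2, −1], [1, 1]] with P⁻¹ = [[−1, −1], [1, 2]], and C = P·diag(1, 3)·P⁻¹.
Then C⁹ = P·diag(1, 19683)·P⁻¹ = [[−2, −19683], [1, 19683]] · [[−1, −1], [1, 2]] = [[−19681, −39364], [19682, 39365]].

19682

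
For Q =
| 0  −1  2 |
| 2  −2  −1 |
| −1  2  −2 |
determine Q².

[[−4, 6, −3], [−3, 0, 8], [6, −7, 0]]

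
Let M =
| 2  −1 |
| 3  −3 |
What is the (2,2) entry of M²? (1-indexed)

6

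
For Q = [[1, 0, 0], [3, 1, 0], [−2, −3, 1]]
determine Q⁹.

Q = I + N where N = [[0, 0, 0], [3, 0, 0], [−2, −3, 0]] is strictly lower-triangular, so N³ = 0.
(I + N)⁹ = I + 9·N + 36·N² = [[1, 0, 0], [27, 1, 0], [−342, −27, 1]].

[[1, 0, 0], [27, 1, 0], [−342, −27, 1]]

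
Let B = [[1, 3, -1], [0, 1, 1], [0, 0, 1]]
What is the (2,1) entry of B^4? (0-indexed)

0

B = I + N where N = [[0, 3, -1], [0, 0, 1], [0, 0, 0]] is strictly upper-triangular, so N^3 = 0.
(I + N)^4 = I + 4·N + 6·N^2 = [[1, 12, 14], [0, 1, 4], [0, 0, 1]].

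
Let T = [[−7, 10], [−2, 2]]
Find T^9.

[[−96367, 191710], [−38342, 76172]]

tr T = −5 and det T = 6, so the characteristic polynomial is λ² − (−5)λ + (6) with roots −3 and −2.
Eigenvectors give P = [[5, −2], [2, −1]] with P⁻¹ = [[1, −2], [2, −5]], and T = P·diag(−3, −2)·P⁻¹.
Then T^9 = P·diag(−19683, −512)·P⁻¹ = [[−98415, 1024], [−39366, 512]] · [[1, −2], [2, −5]] = [[−96367, 191710], [−38342, 76172]].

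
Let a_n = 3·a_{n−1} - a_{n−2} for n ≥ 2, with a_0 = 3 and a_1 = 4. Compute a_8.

With companion matrix Q = [[3, -1], [1, 0]], [a_n, a_{n−1}]ᵀ = Q·[a_{n−1}, a_{n−2}]ᵀ, so [a_8, a_7]ᵀ = Q⁷·[a_1, a_0]ᵀ.
Q⁷ = [[987, -377], [377, -144]], giving [a_8, a_7]ᵀ = [[2817], [1076]].

2817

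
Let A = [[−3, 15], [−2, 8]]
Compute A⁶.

tr A = 5 and det A = 6, so the characteristic polynomial is λ² − (5)λ + (6) with roots 3 and 2.
Eigenvectors give P = [[−5, 3], [−2, 1]] with P⁻¹ = [[1, −3], [2, −5]], and A = P·diag(3, 2)·P⁻¹.
Then A⁶ = P·diag(729, 64)·P⁻¹ = [[−3645, 192], [−1458, 64]] · [[1, −3], [2, −5]] = [[−3261, 9975], [−1330, 4054]].

[[−3261, 9975], [−1330, 4054]]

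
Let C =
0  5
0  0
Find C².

[[0, 0], [0, 0]]

C is strictly triangular, hence nilpotent: C² = 0, so C² = 0.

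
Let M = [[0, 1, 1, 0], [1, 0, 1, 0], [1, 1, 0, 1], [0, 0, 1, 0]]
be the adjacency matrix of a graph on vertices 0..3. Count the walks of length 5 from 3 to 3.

The number of length-5 walks from vertex 3 to vertex 3 is entry (3,3) of M⁵, where M is the adjacency matrix.
M² = [[2, 1, 1, 1], [1, 2, 1, 1], [1, 1, 3, 0], [1, 1, 0, 1]]
M³ = [[2, 3, 4, 1], [3, 2, 4, 1], [4, 4, 2, 3], [1, 1, 3, 0]]
M⁴ = [[7, 6, 6, 4], [6, 7, 6, 4], [6, 6, 11, 2], [4, 4, 2, 3]]
M⁵ = [[12, 13, 17, 6], [13, 12, 17, 6], [17, 17, 14, 11], [6, 6, 11, 2]]

2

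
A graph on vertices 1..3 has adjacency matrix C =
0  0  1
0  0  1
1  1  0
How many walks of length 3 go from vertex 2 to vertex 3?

The number of length-3 walks from vertex 2 to vertex 3 is entry (2,3) of C³, where C is the adjacency matrix.
C² = [[1, 1, 0], [1, 1, 0], [0, 0, 2]]
C³ = [[0, 0, 2], [0, 0, 2], [2, 2, 0]]

2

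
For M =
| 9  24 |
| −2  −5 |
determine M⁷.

tr M = 4 and det M = 3, so the characteristic polynomial is λ² − (4)λ + (3) with roots 1 and 3.
Eigenvectors give P = [[−3, 4], [1, −1]] with P⁻¹ = [[1, 4], [1, 3]], and M = P·diag(1, 3)·P⁻¹.
Then M⁷ = P·diag(1, 2187)·P⁻¹ = [[−3, 8748], [1, −2187]] · [[1, 4], [1, 3]] = [[8745, 26232], [−2186, −6557]].

[[8745, 26232], [−2186, −6557]]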